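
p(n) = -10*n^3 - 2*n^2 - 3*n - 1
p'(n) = -30*n^2 - 4*n - 3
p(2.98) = -292.34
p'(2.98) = -281.33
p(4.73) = -1118.17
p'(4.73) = -693.11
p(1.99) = -93.70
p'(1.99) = -129.76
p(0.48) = -4.01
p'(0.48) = -11.83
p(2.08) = -105.88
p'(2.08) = -141.11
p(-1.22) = 17.84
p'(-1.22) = -42.77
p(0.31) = -2.42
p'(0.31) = -7.12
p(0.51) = -4.38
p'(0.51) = -12.84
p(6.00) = -2251.00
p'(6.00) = -1107.00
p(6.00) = -2251.00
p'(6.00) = -1107.00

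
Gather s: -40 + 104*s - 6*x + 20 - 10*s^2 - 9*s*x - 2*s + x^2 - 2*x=-10*s^2 + s*(102 - 9*x) + x^2 - 8*x - 20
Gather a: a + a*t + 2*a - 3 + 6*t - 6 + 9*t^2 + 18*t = a*(t + 3) + 9*t^2 + 24*t - 9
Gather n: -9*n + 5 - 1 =4 - 9*n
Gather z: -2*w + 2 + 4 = 6 - 2*w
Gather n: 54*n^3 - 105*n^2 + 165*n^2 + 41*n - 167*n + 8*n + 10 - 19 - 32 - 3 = 54*n^3 + 60*n^2 - 118*n - 44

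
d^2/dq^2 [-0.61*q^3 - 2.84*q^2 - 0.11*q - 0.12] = -3.66*q - 5.68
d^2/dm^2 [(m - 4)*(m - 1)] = 2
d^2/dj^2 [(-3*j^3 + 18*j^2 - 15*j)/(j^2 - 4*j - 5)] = -12/(j^3 + 3*j^2 + 3*j + 1)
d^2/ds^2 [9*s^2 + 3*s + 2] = 18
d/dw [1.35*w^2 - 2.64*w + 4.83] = 2.7*w - 2.64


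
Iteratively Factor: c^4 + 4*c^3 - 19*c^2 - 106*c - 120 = (c + 3)*(c^3 + c^2 - 22*c - 40) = (c + 2)*(c + 3)*(c^2 - c - 20) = (c - 5)*(c + 2)*(c + 3)*(c + 4)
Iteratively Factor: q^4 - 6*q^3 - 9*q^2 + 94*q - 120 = (q + 4)*(q^3 - 10*q^2 + 31*q - 30) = (q - 2)*(q + 4)*(q^2 - 8*q + 15) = (q - 3)*(q - 2)*(q + 4)*(q - 5)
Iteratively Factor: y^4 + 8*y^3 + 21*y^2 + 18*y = (y)*(y^3 + 8*y^2 + 21*y + 18) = y*(y + 3)*(y^2 + 5*y + 6) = y*(y + 3)^2*(y + 2)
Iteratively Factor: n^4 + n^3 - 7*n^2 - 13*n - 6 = (n + 2)*(n^3 - n^2 - 5*n - 3) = (n - 3)*(n + 2)*(n^2 + 2*n + 1) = (n - 3)*(n + 1)*(n + 2)*(n + 1)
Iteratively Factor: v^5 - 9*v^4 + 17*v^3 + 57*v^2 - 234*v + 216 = (v - 3)*(v^4 - 6*v^3 - v^2 + 54*v - 72) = (v - 3)*(v + 3)*(v^3 - 9*v^2 + 26*v - 24) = (v - 4)*(v - 3)*(v + 3)*(v^2 - 5*v + 6) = (v - 4)*(v - 3)^2*(v + 3)*(v - 2)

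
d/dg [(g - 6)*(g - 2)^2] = (g - 2)*(3*g - 14)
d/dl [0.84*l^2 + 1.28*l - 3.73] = 1.68*l + 1.28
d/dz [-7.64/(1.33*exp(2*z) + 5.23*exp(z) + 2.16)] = (20.3224*exp(z) + 39.9572)*exp(z)/(1.33*exp(2*z) + 5.23*exp(z) + 2.16)^2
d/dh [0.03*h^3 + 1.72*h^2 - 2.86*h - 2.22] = 0.09*h^2 + 3.44*h - 2.86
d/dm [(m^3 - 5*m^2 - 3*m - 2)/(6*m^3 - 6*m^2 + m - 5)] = (24*m^4 + 38*m^3 - 2*m^2 + 26*m + 17)/(36*m^6 - 72*m^5 + 48*m^4 - 72*m^3 + 61*m^2 - 10*m + 25)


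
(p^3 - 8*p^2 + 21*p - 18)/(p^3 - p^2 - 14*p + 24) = (p - 3)/(p + 4)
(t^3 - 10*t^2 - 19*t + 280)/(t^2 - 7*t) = t - 3 - 40/t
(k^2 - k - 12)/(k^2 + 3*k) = (k - 4)/k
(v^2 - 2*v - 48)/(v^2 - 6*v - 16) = (v + 6)/(v + 2)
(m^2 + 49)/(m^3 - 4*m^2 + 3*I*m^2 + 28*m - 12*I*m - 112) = (m - 7*I)/(m^2 - 4*m*(1 + I) + 16*I)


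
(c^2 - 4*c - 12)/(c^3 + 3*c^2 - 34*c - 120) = (c + 2)/(c^2 + 9*c + 20)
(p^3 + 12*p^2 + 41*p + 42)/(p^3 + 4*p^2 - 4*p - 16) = (p^2 + 10*p + 21)/(p^2 + 2*p - 8)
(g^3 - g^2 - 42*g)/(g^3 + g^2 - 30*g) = (g - 7)/(g - 5)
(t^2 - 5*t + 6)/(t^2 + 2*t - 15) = (t - 2)/(t + 5)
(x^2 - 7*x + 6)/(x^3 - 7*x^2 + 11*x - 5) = (x - 6)/(x^2 - 6*x + 5)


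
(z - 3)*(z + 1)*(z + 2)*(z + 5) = z^4 + 5*z^3 - 7*z^2 - 41*z - 30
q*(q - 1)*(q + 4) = q^3 + 3*q^2 - 4*q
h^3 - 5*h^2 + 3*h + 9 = (h - 3)^2*(h + 1)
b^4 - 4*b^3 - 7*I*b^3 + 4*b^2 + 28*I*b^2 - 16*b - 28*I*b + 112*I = (b - 4)*(b - 7*I)*(b - 2*I)*(b + 2*I)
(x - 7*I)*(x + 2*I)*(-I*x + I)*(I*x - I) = x^4 - 2*x^3 - 5*I*x^3 + 15*x^2 + 10*I*x^2 - 28*x - 5*I*x + 14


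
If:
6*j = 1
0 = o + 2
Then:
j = 1/6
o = -2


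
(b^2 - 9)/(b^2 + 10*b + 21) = (b - 3)/(b + 7)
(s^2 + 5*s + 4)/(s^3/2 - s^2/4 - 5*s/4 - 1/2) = 4*(s + 4)/(2*s^2 - 3*s - 2)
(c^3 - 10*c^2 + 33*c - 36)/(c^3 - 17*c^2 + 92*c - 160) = (c^2 - 6*c + 9)/(c^2 - 13*c + 40)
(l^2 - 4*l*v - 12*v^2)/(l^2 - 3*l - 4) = (-l^2 + 4*l*v + 12*v^2)/(-l^2 + 3*l + 4)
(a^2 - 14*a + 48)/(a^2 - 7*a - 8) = (a - 6)/(a + 1)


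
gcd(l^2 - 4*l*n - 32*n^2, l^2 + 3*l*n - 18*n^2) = 1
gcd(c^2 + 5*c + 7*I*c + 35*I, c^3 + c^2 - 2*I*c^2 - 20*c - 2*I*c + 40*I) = c + 5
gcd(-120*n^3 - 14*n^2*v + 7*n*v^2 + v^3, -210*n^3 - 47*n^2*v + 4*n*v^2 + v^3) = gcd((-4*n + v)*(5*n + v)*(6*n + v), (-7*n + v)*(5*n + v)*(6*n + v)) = 30*n^2 + 11*n*v + v^2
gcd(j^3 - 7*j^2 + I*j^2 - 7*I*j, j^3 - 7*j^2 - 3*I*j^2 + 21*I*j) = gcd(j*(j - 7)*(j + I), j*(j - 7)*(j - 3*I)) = j^2 - 7*j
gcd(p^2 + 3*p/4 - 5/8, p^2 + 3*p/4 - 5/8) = p^2 + 3*p/4 - 5/8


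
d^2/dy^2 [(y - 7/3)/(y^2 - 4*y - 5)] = 2*((19 - 9*y)*(-y^2 + 4*y + 5) - 4*(y - 2)^2*(3*y - 7))/(3*(-y^2 + 4*y + 5)^3)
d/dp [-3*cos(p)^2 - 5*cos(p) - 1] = (6*cos(p) + 5)*sin(p)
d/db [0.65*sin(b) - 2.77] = 0.65*cos(b)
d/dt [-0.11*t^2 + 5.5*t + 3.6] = 5.5 - 0.22*t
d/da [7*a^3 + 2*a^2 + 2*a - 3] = 21*a^2 + 4*a + 2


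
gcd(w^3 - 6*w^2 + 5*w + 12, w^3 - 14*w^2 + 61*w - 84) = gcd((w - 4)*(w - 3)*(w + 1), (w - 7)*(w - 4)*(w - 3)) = w^2 - 7*w + 12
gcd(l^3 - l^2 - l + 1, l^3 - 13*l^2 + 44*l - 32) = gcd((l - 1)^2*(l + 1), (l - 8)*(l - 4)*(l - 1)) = l - 1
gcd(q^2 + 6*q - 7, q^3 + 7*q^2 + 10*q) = 1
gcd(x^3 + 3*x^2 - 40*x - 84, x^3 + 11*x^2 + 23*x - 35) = x + 7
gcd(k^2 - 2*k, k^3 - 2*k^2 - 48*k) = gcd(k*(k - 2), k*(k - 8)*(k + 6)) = k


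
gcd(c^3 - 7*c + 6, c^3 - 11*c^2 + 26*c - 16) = c^2 - 3*c + 2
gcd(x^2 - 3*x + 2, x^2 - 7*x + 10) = x - 2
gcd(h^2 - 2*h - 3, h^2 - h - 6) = h - 3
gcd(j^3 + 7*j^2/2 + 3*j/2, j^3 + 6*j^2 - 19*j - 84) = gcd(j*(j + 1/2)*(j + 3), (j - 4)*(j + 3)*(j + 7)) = j + 3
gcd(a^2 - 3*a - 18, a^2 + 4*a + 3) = a + 3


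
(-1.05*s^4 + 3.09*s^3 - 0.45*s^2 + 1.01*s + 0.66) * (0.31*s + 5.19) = -0.3255*s^5 - 4.4916*s^4 + 15.8976*s^3 - 2.0224*s^2 + 5.4465*s + 3.4254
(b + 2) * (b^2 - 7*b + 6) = b^3 - 5*b^2 - 8*b + 12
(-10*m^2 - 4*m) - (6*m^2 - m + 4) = -16*m^2 - 3*m - 4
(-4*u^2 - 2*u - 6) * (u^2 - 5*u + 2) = -4*u^4 + 18*u^3 - 4*u^2 + 26*u - 12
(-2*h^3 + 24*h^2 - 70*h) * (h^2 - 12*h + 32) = -2*h^5 + 48*h^4 - 422*h^3 + 1608*h^2 - 2240*h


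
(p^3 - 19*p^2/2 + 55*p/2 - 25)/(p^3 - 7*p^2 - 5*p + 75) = (p^2 - 9*p/2 + 5)/(p^2 - 2*p - 15)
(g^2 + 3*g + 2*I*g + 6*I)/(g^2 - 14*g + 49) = (g^2 + g*(3 + 2*I) + 6*I)/(g^2 - 14*g + 49)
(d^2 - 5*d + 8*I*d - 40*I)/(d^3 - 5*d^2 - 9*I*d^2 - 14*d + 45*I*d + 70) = (d + 8*I)/(d^2 - 9*I*d - 14)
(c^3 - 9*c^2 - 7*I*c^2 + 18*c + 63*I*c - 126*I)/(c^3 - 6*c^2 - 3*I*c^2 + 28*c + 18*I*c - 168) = (c - 3)/(c + 4*I)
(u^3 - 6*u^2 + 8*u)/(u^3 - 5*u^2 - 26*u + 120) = u*(u - 2)/(u^2 - u - 30)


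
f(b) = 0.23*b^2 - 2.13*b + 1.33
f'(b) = 0.46*b - 2.13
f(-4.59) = 15.95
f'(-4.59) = -4.24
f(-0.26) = 1.90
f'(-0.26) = -2.25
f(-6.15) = 23.13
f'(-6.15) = -4.96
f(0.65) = 0.04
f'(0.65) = -1.83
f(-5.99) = 22.34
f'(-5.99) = -4.89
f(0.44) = 0.44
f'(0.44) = -1.93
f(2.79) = -2.82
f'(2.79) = -0.85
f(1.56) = -1.43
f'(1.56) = -1.41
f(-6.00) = 22.39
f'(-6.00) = -4.89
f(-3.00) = 9.79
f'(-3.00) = -3.51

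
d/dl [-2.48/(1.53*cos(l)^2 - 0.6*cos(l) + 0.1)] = (1.488 - 7.5888*cos(l))*sin(l)/(1.53*cos(l)^2 - 0.6*cos(l) + 0.1)^2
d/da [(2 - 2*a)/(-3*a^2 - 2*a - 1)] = 6*(-a^2 + 2*a + 1)/(9*a^4 + 12*a^3 + 10*a^2 + 4*a + 1)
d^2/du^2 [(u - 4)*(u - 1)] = 2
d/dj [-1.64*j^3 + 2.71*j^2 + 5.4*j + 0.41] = -4.92*j^2 + 5.42*j + 5.4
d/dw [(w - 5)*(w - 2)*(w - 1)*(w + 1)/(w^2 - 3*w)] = 2*(w^5 - 8*w^4 + 21*w^3 - 17*w^2 + 10*w - 15)/(w^2*(w^2 - 6*w + 9))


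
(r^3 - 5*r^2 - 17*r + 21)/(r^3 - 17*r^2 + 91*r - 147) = (r^2 + 2*r - 3)/(r^2 - 10*r + 21)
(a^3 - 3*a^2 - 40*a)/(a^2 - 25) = a*(a - 8)/(a - 5)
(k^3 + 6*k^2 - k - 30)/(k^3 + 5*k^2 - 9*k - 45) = (k - 2)/(k - 3)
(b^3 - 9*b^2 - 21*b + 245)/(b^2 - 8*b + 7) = (b^2 - 2*b - 35)/(b - 1)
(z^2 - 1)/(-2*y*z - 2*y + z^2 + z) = (1 - z)/(2*y - z)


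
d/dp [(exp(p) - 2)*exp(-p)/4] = exp(-p)/2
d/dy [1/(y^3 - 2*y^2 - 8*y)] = (-3*y^2 + 4*y + 8)/(y^2*(-y^2 + 2*y + 8)^2)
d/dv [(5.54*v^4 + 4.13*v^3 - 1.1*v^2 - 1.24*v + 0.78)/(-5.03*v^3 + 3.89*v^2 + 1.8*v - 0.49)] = (-27.8662*v^6 + 43.1012*v^5 + 40.4487*v^4 - 8.46479999999999*v^3 + 8.5427*v^2 - 4.9904*v - 0.7964)/(25.3009*v^6 - 39.1334*v^5 - 2.9759*v^4 + 18.9334*v^3 - 0.5722*v^2 - 1.764*v + 0.2401)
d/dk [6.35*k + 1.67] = 6.35000000000000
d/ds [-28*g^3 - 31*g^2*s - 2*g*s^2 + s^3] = -31*g^2 - 4*g*s + 3*s^2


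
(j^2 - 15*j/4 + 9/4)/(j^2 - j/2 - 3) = (-4*j^2 + 15*j - 9)/(2*(-2*j^2 + j + 6))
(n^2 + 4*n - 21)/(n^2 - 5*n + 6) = (n + 7)/(n - 2)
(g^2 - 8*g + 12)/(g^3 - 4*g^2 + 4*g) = (g - 6)/(g*(g - 2))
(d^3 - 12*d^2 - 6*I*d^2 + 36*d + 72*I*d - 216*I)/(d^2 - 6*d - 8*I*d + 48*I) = (d^2 - 6*d*(1 + I) + 36*I)/(d - 8*I)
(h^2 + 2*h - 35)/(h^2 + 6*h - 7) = (h - 5)/(h - 1)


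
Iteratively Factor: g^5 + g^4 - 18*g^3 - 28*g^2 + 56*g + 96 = (g - 2)*(g^4 + 3*g^3 - 12*g^2 - 52*g - 48) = (g - 4)*(g - 2)*(g^3 + 7*g^2 + 16*g + 12) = (g - 4)*(g - 2)*(g + 2)*(g^2 + 5*g + 6) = (g - 4)*(g - 2)*(g + 2)*(g + 3)*(g + 2)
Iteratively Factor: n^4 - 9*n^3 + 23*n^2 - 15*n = (n - 3)*(n^3 - 6*n^2 + 5*n) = (n - 5)*(n - 3)*(n^2 - n) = n*(n - 5)*(n - 3)*(n - 1)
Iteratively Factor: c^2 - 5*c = (c)*(c - 5)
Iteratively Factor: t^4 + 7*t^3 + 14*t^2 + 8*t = (t + 4)*(t^3 + 3*t^2 + 2*t) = (t + 1)*(t + 4)*(t^2 + 2*t) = (t + 1)*(t + 2)*(t + 4)*(t)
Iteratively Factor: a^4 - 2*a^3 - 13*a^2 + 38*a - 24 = (a + 4)*(a^3 - 6*a^2 + 11*a - 6) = (a - 1)*(a + 4)*(a^2 - 5*a + 6) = (a - 3)*(a - 1)*(a + 4)*(a - 2)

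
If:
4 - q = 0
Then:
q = 4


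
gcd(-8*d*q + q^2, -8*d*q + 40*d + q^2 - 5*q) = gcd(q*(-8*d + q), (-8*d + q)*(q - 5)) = -8*d + q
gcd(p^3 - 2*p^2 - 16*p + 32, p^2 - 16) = p^2 - 16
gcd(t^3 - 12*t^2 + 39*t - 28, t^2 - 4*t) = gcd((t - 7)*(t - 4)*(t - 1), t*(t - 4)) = t - 4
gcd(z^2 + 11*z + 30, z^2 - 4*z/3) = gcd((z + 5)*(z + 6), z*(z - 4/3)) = 1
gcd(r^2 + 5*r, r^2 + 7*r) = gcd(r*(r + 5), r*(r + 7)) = r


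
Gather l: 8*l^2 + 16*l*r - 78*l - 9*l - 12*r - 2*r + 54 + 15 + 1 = 8*l^2 + l*(16*r - 87) - 14*r + 70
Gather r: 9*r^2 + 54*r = 9*r^2 + 54*r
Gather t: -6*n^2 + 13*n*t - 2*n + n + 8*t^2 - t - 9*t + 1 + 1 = -6*n^2 - n + 8*t^2 + t*(13*n - 10) + 2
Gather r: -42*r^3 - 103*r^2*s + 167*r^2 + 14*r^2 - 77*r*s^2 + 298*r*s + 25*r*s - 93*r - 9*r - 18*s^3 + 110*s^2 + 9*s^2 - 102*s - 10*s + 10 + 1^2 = -42*r^3 + r^2*(181 - 103*s) + r*(-77*s^2 + 323*s - 102) - 18*s^3 + 119*s^2 - 112*s + 11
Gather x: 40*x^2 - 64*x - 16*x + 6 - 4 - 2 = 40*x^2 - 80*x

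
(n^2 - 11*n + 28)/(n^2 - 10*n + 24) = (n - 7)/(n - 6)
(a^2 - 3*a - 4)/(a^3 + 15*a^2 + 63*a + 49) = (a - 4)/(a^2 + 14*a + 49)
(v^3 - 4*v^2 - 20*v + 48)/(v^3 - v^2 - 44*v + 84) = (v + 4)/(v + 7)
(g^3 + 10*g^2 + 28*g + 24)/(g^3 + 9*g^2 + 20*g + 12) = (g + 2)/(g + 1)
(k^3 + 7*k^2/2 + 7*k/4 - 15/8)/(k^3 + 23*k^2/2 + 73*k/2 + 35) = (k^2 + k - 3/4)/(k^2 + 9*k + 14)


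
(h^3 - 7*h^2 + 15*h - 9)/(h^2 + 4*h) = (h^3 - 7*h^2 + 15*h - 9)/(h*(h + 4))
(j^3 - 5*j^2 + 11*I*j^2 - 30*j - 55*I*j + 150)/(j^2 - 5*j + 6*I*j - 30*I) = j + 5*I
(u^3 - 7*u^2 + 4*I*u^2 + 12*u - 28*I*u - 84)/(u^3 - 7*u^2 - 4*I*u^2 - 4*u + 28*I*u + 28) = (u + 6*I)/(u - 2*I)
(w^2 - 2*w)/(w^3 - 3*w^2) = (w - 2)/(w*(w - 3))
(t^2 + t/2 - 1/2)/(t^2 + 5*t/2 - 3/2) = (t + 1)/(t + 3)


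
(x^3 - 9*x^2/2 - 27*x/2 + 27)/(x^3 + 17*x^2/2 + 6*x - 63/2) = (x - 6)/(x + 7)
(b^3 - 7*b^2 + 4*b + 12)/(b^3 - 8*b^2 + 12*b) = (b + 1)/b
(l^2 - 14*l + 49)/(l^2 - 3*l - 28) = (l - 7)/(l + 4)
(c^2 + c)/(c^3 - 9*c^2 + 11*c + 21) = c/(c^2 - 10*c + 21)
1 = 1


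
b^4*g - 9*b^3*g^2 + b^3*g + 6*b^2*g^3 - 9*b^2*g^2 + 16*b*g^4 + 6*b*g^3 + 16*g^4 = (b - 8*g)*(b - 2*g)*(b + g)*(b*g + g)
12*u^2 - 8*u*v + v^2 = (-6*u + v)*(-2*u + v)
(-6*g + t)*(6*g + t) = -36*g^2 + t^2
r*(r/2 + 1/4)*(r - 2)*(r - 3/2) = r^4/2 - 3*r^3/2 + 5*r^2/8 + 3*r/4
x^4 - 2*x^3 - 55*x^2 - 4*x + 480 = (x - 8)*(x - 3)*(x + 4)*(x + 5)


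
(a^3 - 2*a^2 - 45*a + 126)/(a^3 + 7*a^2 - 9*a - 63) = (a - 6)/(a + 3)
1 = 1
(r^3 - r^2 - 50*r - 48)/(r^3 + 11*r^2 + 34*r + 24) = (r - 8)/(r + 4)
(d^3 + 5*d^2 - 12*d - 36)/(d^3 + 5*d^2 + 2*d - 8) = (d^2 + 3*d - 18)/(d^2 + 3*d - 4)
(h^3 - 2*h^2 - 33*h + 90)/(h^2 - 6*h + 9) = (h^2 + h - 30)/(h - 3)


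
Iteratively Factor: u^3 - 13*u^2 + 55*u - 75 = (u - 5)*(u^2 - 8*u + 15) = (u - 5)^2*(u - 3)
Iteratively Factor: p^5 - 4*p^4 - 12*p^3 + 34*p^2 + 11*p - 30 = (p + 3)*(p^4 - 7*p^3 + 9*p^2 + 7*p - 10) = (p - 5)*(p + 3)*(p^3 - 2*p^2 - p + 2) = (p - 5)*(p + 1)*(p + 3)*(p^2 - 3*p + 2) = (p - 5)*(p - 2)*(p + 1)*(p + 3)*(p - 1)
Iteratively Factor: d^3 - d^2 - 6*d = (d + 2)*(d^2 - 3*d) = (d - 3)*(d + 2)*(d)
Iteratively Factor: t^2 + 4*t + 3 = (t + 1)*(t + 3)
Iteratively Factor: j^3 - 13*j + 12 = (j + 4)*(j^2 - 4*j + 3) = (j - 3)*(j + 4)*(j - 1)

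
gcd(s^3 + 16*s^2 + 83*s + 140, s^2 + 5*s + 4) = s + 4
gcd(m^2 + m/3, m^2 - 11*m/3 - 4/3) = m + 1/3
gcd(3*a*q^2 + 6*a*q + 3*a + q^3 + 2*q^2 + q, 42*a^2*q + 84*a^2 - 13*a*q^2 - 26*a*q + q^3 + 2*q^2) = 1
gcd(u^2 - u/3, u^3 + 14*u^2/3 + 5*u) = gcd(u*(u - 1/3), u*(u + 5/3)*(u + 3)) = u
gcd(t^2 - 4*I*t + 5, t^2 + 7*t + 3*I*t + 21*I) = 1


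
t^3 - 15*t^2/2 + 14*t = t*(t - 4)*(t - 7/2)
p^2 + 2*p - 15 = (p - 3)*(p + 5)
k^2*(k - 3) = k^3 - 3*k^2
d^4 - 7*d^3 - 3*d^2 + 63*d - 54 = (d - 6)*(d - 3)*(d - 1)*(d + 3)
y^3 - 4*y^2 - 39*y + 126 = (y - 7)*(y - 3)*(y + 6)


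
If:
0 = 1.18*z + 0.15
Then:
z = -0.13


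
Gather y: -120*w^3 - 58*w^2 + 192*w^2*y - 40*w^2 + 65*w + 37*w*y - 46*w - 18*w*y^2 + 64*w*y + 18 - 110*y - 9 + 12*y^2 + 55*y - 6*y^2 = -120*w^3 - 98*w^2 + 19*w + y^2*(6 - 18*w) + y*(192*w^2 + 101*w - 55) + 9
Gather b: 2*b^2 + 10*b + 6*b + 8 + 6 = 2*b^2 + 16*b + 14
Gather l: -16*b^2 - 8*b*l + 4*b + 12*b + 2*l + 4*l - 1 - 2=-16*b^2 + 16*b + l*(6 - 8*b) - 3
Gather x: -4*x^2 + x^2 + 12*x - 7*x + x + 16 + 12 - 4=-3*x^2 + 6*x + 24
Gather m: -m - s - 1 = -m - s - 1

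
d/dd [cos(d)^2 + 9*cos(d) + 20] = -(2*cos(d) + 9)*sin(d)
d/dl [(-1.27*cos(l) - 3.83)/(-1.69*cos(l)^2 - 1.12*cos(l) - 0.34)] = (2.1463*cos(l)^2 + 12.9454*cos(l) + 3.8578)*sin(l)/(2.8561*cos(l)^4 + 3.7856*cos(l)^3 + 2.4036*cos(l)^2 + 0.7616*cos(l) + 0.1156)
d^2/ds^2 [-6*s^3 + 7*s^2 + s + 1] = 14 - 36*s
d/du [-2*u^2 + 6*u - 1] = 6 - 4*u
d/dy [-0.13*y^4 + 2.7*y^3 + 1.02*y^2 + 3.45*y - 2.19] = -0.52*y^3 + 8.1*y^2 + 2.04*y + 3.45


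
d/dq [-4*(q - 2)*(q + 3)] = -8*q - 4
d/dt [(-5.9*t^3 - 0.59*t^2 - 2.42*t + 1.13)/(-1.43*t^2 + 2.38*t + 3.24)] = (8.437*t^4 - 28.084*t^3 - 62.2128*t^2 - 0.5914*t - 10.5302)/(2.0449*t^4 - 6.8068*t^3 - 3.602*t^2 + 15.4224*t + 10.4976)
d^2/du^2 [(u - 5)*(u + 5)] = 2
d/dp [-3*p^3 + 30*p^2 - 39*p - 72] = -9*p^2 + 60*p - 39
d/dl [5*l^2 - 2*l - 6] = 10*l - 2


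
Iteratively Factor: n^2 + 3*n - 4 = (n - 1)*(n + 4)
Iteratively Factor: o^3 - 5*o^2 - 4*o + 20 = (o + 2)*(o^2 - 7*o + 10) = (o - 2)*(o + 2)*(o - 5)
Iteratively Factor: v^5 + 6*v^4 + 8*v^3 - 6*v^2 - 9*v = (v - 1)*(v^4 + 7*v^3 + 15*v^2 + 9*v) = v*(v - 1)*(v^3 + 7*v^2 + 15*v + 9) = v*(v - 1)*(v + 3)*(v^2 + 4*v + 3) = v*(v - 1)*(v + 3)^2*(v + 1)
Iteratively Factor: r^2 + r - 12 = (r - 3)*(r + 4)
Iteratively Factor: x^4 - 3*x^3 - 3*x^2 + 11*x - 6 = (x - 1)*(x^3 - 2*x^2 - 5*x + 6) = (x - 1)^2*(x^2 - x - 6) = (x - 1)^2*(x + 2)*(x - 3)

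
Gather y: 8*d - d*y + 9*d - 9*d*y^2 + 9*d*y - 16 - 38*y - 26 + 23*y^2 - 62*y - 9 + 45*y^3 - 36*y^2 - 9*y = 17*d + 45*y^3 + y^2*(-9*d - 13) + y*(8*d - 109) - 51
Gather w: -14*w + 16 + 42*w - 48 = 28*w - 32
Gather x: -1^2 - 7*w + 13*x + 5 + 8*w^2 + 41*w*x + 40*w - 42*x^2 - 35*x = 8*w^2 + 33*w - 42*x^2 + x*(41*w - 22) + 4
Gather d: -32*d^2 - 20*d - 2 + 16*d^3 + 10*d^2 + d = 16*d^3 - 22*d^2 - 19*d - 2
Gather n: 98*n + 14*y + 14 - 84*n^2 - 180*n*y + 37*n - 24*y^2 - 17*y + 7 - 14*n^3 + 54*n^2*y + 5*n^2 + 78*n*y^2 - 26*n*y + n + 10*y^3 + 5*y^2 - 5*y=-14*n^3 + n^2*(54*y - 79) + n*(78*y^2 - 206*y + 136) + 10*y^3 - 19*y^2 - 8*y + 21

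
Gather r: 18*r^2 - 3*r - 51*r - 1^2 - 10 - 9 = 18*r^2 - 54*r - 20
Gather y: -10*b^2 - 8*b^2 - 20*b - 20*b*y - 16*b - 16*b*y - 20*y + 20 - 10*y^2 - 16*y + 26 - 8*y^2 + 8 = -18*b^2 - 36*b - 18*y^2 + y*(-36*b - 36) + 54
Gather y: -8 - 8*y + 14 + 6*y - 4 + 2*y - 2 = 0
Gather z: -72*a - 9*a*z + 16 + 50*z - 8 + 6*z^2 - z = -72*a + 6*z^2 + z*(49 - 9*a) + 8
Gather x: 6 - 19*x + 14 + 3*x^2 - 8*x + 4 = 3*x^2 - 27*x + 24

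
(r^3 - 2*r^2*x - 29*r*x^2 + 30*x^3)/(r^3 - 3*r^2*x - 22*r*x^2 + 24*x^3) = (r + 5*x)/(r + 4*x)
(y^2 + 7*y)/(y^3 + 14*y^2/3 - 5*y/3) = 3*(y + 7)/(3*y^2 + 14*y - 5)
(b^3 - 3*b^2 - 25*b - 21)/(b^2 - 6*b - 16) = (-b^3 + 3*b^2 + 25*b + 21)/(-b^2 + 6*b + 16)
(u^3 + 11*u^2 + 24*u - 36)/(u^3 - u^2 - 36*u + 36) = (u + 6)/(u - 6)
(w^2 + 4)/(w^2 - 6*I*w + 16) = (w - 2*I)/(w - 8*I)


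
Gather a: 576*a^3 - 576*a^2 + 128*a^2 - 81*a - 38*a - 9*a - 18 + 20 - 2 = 576*a^3 - 448*a^2 - 128*a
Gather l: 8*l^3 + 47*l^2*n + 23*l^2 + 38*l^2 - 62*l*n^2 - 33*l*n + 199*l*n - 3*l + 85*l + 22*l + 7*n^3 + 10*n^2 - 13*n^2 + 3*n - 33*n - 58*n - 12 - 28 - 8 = 8*l^3 + l^2*(47*n + 61) + l*(-62*n^2 + 166*n + 104) + 7*n^3 - 3*n^2 - 88*n - 48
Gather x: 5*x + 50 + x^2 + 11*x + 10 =x^2 + 16*x + 60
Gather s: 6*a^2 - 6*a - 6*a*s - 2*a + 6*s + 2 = 6*a^2 - 8*a + s*(6 - 6*a) + 2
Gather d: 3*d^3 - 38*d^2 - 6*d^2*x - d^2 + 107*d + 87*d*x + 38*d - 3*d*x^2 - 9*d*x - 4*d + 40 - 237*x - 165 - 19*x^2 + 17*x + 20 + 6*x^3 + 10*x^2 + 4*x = 3*d^3 + d^2*(-6*x - 39) + d*(-3*x^2 + 78*x + 141) + 6*x^3 - 9*x^2 - 216*x - 105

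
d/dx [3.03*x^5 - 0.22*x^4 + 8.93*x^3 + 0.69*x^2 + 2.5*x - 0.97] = 15.15*x^4 - 0.88*x^3 + 26.79*x^2 + 1.38*x + 2.5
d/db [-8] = 0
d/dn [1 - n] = -1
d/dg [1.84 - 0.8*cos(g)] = 0.8*sin(g)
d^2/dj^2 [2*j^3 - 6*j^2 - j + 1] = 12*j - 12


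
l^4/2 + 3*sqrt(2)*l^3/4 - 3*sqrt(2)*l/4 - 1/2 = (l/2 + 1/2)*(l - 1)*(l + sqrt(2)/2)*(l + sqrt(2))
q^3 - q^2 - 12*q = q*(q - 4)*(q + 3)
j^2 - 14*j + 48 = (j - 8)*(j - 6)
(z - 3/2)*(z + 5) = z^2 + 7*z/2 - 15/2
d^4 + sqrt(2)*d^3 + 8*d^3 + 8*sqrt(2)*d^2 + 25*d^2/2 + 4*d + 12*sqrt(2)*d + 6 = (d + 2)*(d + 6)*(sqrt(2)*d/2 + 1/2)*(sqrt(2)*d + 1)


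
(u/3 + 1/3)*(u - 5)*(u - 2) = u^3/3 - 2*u^2 + u + 10/3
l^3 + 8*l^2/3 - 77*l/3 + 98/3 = (l - 7/3)*(l - 2)*(l + 7)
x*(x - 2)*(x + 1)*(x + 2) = x^4 + x^3 - 4*x^2 - 4*x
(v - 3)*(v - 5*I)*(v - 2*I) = v^3 - 3*v^2 - 7*I*v^2 - 10*v + 21*I*v + 30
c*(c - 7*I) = c^2 - 7*I*c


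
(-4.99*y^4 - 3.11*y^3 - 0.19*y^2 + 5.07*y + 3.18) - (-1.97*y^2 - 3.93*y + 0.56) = -4.99*y^4 - 3.11*y^3 + 1.78*y^2 + 9.0*y + 2.62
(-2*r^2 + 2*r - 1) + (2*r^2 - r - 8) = r - 9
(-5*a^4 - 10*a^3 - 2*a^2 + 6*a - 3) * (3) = -15*a^4 - 30*a^3 - 6*a^2 + 18*a - 9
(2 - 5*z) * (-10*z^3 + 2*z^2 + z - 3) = 50*z^4 - 30*z^3 - z^2 + 17*z - 6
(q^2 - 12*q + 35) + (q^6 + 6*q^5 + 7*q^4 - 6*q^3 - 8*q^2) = q^6 + 6*q^5 + 7*q^4 - 6*q^3 - 7*q^2 - 12*q + 35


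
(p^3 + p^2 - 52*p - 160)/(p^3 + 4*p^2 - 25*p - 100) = (p - 8)/(p - 5)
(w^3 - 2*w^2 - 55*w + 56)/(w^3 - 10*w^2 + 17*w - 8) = (w + 7)/(w - 1)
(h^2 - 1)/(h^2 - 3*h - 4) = (h - 1)/(h - 4)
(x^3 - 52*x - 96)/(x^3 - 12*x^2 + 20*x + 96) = (x + 6)/(x - 6)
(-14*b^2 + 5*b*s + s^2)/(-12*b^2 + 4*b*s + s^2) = (7*b + s)/(6*b + s)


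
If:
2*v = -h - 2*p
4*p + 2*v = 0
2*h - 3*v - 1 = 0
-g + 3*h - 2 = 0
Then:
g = -7/5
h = 1/5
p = 1/10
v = -1/5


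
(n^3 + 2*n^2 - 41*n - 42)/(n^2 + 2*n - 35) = (n^2 - 5*n - 6)/(n - 5)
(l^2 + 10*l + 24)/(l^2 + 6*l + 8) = (l + 6)/(l + 2)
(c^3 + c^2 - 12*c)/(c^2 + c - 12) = c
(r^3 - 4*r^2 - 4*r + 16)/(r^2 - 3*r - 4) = (r^2 - 4)/(r + 1)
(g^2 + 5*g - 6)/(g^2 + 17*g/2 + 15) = 2*(g - 1)/(2*g + 5)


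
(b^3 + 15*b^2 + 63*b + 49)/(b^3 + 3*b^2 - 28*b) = (b^2 + 8*b + 7)/(b*(b - 4))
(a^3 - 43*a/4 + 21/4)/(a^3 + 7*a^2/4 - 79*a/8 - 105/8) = 2*(2*a - 1)/(4*a + 5)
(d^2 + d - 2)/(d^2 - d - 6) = (d - 1)/(d - 3)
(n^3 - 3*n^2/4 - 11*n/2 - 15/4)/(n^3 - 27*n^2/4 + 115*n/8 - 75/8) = 2*(4*n^2 + 9*n + 5)/(8*n^2 - 30*n + 25)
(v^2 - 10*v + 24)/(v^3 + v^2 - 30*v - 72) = (v - 4)/(v^2 + 7*v + 12)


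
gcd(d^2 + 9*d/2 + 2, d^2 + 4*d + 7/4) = d + 1/2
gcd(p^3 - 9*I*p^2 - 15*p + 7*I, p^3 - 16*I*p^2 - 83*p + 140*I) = p - 7*I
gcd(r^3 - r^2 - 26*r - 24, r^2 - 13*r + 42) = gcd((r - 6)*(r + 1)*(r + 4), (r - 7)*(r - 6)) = r - 6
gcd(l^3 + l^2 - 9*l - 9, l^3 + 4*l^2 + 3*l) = l^2 + 4*l + 3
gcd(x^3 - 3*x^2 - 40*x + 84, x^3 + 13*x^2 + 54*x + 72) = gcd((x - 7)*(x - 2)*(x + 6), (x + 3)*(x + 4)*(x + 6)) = x + 6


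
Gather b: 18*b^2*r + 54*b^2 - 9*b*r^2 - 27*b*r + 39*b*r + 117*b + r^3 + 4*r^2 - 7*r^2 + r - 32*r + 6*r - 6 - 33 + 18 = b^2*(18*r + 54) + b*(-9*r^2 + 12*r + 117) + r^3 - 3*r^2 - 25*r - 21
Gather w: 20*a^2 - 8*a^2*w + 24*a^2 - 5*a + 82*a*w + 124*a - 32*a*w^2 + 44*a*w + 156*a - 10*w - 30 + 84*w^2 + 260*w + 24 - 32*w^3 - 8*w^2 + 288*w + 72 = 44*a^2 + 275*a - 32*w^3 + w^2*(76 - 32*a) + w*(-8*a^2 + 126*a + 538) + 66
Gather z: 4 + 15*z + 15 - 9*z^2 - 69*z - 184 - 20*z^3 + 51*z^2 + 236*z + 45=-20*z^3 + 42*z^2 + 182*z - 120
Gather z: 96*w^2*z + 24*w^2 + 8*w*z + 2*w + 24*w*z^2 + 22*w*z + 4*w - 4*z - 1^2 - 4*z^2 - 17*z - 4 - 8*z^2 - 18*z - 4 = 24*w^2 + 6*w + z^2*(24*w - 12) + z*(96*w^2 + 30*w - 39) - 9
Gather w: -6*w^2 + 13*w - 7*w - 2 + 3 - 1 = -6*w^2 + 6*w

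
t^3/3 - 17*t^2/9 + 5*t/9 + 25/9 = (t/3 + 1/3)*(t - 5)*(t - 5/3)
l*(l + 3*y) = l^2 + 3*l*y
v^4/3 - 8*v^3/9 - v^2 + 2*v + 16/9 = (v/3 + 1/3)*(v - 8/3)*(v - 2)*(v + 1)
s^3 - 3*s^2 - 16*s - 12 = (s - 6)*(s + 1)*(s + 2)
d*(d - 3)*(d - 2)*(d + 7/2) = d^4 - 3*d^3/2 - 23*d^2/2 + 21*d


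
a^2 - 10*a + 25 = (a - 5)^2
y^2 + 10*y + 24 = (y + 4)*(y + 6)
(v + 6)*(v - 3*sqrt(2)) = v^2 - 3*sqrt(2)*v + 6*v - 18*sqrt(2)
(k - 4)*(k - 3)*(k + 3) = k^3 - 4*k^2 - 9*k + 36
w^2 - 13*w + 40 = (w - 8)*(w - 5)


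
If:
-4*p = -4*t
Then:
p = t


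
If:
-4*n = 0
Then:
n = 0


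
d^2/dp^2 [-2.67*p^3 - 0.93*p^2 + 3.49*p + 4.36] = -16.02*p - 1.86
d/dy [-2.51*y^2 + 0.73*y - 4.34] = 0.73 - 5.02*y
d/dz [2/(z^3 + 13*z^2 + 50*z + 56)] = 2*(-3*z^2 - 26*z - 50)/(z^3 + 13*z^2 + 50*z + 56)^2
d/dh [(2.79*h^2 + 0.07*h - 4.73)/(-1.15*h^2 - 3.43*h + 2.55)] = (-9.4892*h^2 + 3.35*h - 16.0454)/(1.3225*h^4 + 7.889*h^3 + 5.8999*h^2 - 17.493*h + 6.5025)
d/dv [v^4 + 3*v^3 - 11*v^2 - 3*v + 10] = 4*v^3 + 9*v^2 - 22*v - 3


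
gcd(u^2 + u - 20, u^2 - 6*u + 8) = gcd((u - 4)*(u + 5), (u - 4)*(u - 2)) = u - 4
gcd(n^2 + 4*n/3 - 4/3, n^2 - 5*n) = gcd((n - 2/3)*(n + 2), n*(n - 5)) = 1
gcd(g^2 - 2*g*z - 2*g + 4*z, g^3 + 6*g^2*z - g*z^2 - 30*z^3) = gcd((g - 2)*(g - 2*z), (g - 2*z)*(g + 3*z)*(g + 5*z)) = -g + 2*z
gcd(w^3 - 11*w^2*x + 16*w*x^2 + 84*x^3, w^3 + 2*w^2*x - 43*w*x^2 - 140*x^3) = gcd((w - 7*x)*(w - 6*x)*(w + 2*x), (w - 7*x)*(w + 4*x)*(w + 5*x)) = -w + 7*x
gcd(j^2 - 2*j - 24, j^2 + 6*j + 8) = j + 4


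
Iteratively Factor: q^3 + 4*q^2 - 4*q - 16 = (q - 2)*(q^2 + 6*q + 8) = (q - 2)*(q + 4)*(q + 2)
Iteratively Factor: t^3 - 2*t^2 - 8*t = (t - 4)*(t^2 + 2*t) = t*(t - 4)*(t + 2)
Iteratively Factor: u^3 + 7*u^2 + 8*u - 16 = (u - 1)*(u^2 + 8*u + 16) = (u - 1)*(u + 4)*(u + 4)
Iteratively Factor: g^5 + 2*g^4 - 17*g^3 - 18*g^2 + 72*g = (g - 2)*(g^4 + 4*g^3 - 9*g^2 - 36*g) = (g - 2)*(g + 3)*(g^3 + g^2 - 12*g) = (g - 2)*(g + 3)*(g + 4)*(g^2 - 3*g) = g*(g - 2)*(g + 3)*(g + 4)*(g - 3)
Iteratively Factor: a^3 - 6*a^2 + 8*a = (a)*(a^2 - 6*a + 8) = a*(a - 2)*(a - 4)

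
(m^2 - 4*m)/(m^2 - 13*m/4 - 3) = 4*m/(4*m + 3)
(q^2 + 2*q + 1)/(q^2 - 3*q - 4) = (q + 1)/(q - 4)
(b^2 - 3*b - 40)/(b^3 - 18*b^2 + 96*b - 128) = (b + 5)/(b^2 - 10*b + 16)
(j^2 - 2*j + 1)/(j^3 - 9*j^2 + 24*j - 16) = (j - 1)/(j^2 - 8*j + 16)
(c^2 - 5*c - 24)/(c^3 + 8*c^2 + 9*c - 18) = (c - 8)/(c^2 + 5*c - 6)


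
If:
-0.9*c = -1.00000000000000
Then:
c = 1.11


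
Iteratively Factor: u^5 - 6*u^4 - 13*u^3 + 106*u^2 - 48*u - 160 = (u - 4)*(u^4 - 2*u^3 - 21*u^2 + 22*u + 40) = (u - 4)*(u - 2)*(u^3 - 21*u - 20) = (u - 5)*(u - 4)*(u - 2)*(u^2 + 5*u + 4) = (u - 5)*(u - 4)*(u - 2)*(u + 4)*(u + 1)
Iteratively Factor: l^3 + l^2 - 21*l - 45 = (l - 5)*(l^2 + 6*l + 9) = (l - 5)*(l + 3)*(l + 3)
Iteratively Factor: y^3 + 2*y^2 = (y)*(y^2 + 2*y) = y*(y + 2)*(y)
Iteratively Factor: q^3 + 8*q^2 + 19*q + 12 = (q + 3)*(q^2 + 5*q + 4) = (q + 3)*(q + 4)*(q + 1)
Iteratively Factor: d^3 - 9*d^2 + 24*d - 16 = (d - 4)*(d^2 - 5*d + 4) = (d - 4)*(d - 1)*(d - 4)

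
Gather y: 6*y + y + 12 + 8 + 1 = 7*y + 21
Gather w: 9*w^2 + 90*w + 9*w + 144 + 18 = 9*w^2 + 99*w + 162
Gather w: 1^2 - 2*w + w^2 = w^2 - 2*w + 1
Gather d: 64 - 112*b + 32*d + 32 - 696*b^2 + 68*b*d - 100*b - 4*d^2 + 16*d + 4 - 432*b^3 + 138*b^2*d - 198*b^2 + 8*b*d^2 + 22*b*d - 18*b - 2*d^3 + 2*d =-432*b^3 - 894*b^2 - 230*b - 2*d^3 + d^2*(8*b - 4) + d*(138*b^2 + 90*b + 50) + 100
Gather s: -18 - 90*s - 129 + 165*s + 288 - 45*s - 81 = 30*s + 60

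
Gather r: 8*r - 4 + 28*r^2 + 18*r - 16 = 28*r^2 + 26*r - 20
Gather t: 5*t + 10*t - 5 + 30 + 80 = 15*t + 105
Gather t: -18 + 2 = -16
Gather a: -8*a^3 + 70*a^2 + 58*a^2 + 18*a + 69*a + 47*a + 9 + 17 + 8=-8*a^3 + 128*a^2 + 134*a + 34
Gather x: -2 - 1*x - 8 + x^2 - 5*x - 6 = x^2 - 6*x - 16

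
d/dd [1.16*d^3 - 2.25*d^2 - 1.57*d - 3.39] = 3.48*d^2 - 4.5*d - 1.57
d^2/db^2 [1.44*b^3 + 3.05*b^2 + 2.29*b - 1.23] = 8.64*b + 6.1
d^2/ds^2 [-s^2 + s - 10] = -2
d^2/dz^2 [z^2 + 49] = 2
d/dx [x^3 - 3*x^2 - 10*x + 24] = 3*x^2 - 6*x - 10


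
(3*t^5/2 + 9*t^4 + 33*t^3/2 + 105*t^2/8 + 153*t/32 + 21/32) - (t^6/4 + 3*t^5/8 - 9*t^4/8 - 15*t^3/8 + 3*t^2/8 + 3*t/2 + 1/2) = -t^6/4 + 9*t^5/8 + 81*t^4/8 + 147*t^3/8 + 51*t^2/4 + 105*t/32 + 5/32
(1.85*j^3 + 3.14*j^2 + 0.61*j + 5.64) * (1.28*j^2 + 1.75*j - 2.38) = 2.368*j^5 + 7.2567*j^4 + 1.8728*j^3 + 0.813499999999999*j^2 + 8.4182*j - 13.4232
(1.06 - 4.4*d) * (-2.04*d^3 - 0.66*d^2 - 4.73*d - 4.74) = 8.976*d^4 + 0.7416*d^3 + 20.1124*d^2 + 15.8422*d - 5.0244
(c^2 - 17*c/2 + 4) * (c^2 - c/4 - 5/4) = c^4 - 35*c^3/4 + 39*c^2/8 + 77*c/8 - 5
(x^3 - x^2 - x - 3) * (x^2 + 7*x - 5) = x^5 + 6*x^4 - 13*x^3 - 5*x^2 - 16*x + 15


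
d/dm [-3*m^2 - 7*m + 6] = -6*m - 7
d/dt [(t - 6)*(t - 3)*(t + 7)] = 3*t^2 - 4*t - 45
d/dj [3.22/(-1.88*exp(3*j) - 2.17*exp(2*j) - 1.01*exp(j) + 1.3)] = (18.1608*exp(2*j) + 13.9748*exp(j) + 3.2522)*exp(j)/(1.88*exp(3*j) + 2.17*exp(2*j) + 1.01*exp(j) - 1.3)^2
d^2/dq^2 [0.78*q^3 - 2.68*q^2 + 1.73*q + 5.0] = 4.68*q - 5.36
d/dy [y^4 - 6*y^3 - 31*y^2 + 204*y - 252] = 4*y^3 - 18*y^2 - 62*y + 204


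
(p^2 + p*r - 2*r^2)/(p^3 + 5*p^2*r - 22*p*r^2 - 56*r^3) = (p - r)/(p^2 + 3*p*r - 28*r^2)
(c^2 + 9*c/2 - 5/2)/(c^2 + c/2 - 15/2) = (2*c^2 + 9*c - 5)/(2*c^2 + c - 15)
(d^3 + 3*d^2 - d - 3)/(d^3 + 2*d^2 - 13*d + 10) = (d^2 + 4*d + 3)/(d^2 + 3*d - 10)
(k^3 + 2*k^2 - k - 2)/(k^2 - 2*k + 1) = (k^2 + 3*k + 2)/(k - 1)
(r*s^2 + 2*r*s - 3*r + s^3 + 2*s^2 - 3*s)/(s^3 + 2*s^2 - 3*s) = (r + s)/s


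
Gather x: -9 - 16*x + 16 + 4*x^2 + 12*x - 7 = 4*x^2 - 4*x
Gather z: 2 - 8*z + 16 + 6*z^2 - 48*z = 6*z^2 - 56*z + 18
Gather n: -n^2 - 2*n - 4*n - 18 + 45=-n^2 - 6*n + 27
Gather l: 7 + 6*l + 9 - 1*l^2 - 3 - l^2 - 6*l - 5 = 8 - 2*l^2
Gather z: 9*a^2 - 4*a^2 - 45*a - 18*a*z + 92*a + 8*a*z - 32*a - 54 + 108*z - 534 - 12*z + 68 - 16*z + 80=5*a^2 + 15*a + z*(80 - 10*a) - 440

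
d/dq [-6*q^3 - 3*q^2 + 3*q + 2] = -18*q^2 - 6*q + 3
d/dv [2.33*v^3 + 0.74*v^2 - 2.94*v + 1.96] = 6.99*v^2 + 1.48*v - 2.94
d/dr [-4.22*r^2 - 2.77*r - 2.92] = -8.44*r - 2.77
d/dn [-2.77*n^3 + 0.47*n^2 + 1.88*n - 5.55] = -8.31*n^2 + 0.94*n + 1.88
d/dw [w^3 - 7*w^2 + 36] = w*(3*w - 14)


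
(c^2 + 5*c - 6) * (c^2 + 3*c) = c^4 + 8*c^3 + 9*c^2 - 18*c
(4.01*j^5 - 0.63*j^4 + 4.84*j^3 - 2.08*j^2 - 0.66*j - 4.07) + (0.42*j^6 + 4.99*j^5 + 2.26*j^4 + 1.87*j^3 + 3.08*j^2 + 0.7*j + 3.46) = 0.42*j^6 + 9.0*j^5 + 1.63*j^4 + 6.71*j^3 + 1.0*j^2 + 0.0399999999999999*j - 0.61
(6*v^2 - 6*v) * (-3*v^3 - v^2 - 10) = -18*v^5 + 12*v^4 + 6*v^3 - 60*v^2 + 60*v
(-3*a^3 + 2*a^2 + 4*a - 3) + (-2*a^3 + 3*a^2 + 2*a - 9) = -5*a^3 + 5*a^2 + 6*a - 12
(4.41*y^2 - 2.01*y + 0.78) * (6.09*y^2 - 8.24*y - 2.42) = 26.8569*y^4 - 48.5793*y^3 + 10.6404*y^2 - 1.563*y - 1.8876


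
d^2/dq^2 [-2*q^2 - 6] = -4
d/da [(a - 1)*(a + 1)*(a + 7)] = 3*a^2 + 14*a - 1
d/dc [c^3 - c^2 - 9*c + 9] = 3*c^2 - 2*c - 9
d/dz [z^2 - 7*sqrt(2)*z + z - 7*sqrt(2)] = 2*z - 7*sqrt(2) + 1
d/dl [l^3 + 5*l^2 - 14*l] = 3*l^2 + 10*l - 14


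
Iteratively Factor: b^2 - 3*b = (b)*(b - 3)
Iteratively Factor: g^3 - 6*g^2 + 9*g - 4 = (g - 1)*(g^2 - 5*g + 4) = (g - 4)*(g - 1)*(g - 1)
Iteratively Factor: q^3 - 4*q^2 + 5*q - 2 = (q - 2)*(q^2 - 2*q + 1) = (q - 2)*(q - 1)*(q - 1)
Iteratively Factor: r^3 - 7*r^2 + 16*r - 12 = (r - 2)*(r^2 - 5*r + 6) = (r - 2)^2*(r - 3)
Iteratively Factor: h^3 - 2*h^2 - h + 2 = (h - 1)*(h^2 - h - 2) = (h - 2)*(h - 1)*(h + 1)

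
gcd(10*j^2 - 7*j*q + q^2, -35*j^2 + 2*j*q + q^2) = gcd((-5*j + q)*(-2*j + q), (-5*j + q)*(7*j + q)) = -5*j + q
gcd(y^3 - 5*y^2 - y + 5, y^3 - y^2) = y - 1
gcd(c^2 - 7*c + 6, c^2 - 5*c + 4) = c - 1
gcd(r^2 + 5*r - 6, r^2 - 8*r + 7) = r - 1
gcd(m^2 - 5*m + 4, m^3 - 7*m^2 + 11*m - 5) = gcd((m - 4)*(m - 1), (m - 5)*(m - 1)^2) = m - 1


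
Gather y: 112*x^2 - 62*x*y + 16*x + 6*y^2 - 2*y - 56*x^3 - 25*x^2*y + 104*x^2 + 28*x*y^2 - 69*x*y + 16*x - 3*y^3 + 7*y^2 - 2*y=-56*x^3 + 216*x^2 + 32*x - 3*y^3 + y^2*(28*x + 13) + y*(-25*x^2 - 131*x - 4)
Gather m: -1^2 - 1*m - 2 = -m - 3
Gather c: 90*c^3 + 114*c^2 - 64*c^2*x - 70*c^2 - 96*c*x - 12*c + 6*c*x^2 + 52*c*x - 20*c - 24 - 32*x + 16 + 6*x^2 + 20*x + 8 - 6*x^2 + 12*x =90*c^3 + c^2*(44 - 64*x) + c*(6*x^2 - 44*x - 32)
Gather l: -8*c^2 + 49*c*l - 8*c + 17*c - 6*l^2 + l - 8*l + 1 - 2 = -8*c^2 + 9*c - 6*l^2 + l*(49*c - 7) - 1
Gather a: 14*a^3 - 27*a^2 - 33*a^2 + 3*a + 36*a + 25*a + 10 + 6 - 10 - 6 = 14*a^3 - 60*a^2 + 64*a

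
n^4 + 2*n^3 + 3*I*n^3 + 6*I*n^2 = n^2*(n + 2)*(n + 3*I)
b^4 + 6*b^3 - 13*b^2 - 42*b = b*(b - 3)*(b + 2)*(b + 7)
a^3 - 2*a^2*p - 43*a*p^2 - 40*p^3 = (a - 8*p)*(a + p)*(a + 5*p)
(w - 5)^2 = w^2 - 10*w + 25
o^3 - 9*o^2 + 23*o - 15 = (o - 5)*(o - 3)*(o - 1)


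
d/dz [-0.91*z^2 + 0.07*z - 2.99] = 0.07 - 1.82*z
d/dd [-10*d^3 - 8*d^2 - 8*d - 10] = -30*d^2 - 16*d - 8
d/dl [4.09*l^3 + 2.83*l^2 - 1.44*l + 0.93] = 12.27*l^2 + 5.66*l - 1.44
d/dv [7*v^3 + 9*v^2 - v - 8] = 21*v^2 + 18*v - 1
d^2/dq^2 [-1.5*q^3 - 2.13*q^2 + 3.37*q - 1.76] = -9.0*q - 4.26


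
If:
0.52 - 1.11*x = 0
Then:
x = 0.47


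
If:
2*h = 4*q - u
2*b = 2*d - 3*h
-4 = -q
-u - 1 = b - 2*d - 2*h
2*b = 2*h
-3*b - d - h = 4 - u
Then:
No Solution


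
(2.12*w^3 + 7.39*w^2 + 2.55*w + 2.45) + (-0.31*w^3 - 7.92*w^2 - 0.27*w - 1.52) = 1.81*w^3 - 0.53*w^2 + 2.28*w + 0.93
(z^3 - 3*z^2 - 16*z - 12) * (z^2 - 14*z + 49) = z^5 - 17*z^4 + 75*z^3 + 65*z^2 - 616*z - 588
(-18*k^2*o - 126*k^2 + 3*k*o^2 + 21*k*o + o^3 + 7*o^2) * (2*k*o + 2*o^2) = -36*k^3*o^2 - 252*k^3*o - 30*k^2*o^3 - 210*k^2*o^2 + 8*k*o^4 + 56*k*o^3 + 2*o^5 + 14*o^4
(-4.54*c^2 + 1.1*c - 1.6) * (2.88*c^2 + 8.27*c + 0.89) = -13.0752*c^4 - 34.3778*c^3 + 0.448399999999999*c^2 - 12.253*c - 1.424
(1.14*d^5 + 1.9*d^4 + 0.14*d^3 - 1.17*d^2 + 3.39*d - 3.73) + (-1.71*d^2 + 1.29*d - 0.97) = 1.14*d^5 + 1.9*d^4 + 0.14*d^3 - 2.88*d^2 + 4.68*d - 4.7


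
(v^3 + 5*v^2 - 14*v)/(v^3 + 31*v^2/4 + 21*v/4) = 4*(v - 2)/(4*v + 3)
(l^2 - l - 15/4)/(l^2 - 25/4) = (2*l + 3)/(2*l + 5)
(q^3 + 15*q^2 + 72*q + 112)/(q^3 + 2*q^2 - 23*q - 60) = (q^2 + 11*q + 28)/(q^2 - 2*q - 15)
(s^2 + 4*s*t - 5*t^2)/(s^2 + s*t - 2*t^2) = (s + 5*t)/(s + 2*t)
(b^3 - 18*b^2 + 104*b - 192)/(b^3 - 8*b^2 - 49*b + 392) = (b^2 - 10*b + 24)/(b^2 - 49)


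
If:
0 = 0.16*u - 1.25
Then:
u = 7.81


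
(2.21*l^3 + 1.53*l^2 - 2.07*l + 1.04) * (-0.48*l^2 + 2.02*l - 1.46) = -1.0608*l^5 + 3.7298*l^4 + 0.8576*l^3 - 6.9144*l^2 + 5.123*l - 1.5184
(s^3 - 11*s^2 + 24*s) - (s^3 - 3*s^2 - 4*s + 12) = -8*s^2 + 28*s - 12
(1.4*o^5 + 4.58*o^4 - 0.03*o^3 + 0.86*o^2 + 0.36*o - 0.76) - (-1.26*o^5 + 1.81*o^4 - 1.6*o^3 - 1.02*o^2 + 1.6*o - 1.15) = 2.66*o^5 + 2.77*o^4 + 1.57*o^3 + 1.88*o^2 - 1.24*o + 0.39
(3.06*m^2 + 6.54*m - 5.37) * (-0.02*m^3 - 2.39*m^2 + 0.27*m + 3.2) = -0.0612*m^5 - 7.4442*m^4 - 14.697*m^3 + 24.3921*m^2 + 19.4781*m - 17.184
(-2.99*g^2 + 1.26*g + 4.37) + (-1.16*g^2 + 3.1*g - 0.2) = -4.15*g^2 + 4.36*g + 4.17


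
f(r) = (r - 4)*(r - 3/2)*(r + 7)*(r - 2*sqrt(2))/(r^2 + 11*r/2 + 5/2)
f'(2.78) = -0.61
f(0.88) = -3.66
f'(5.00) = 2.57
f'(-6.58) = -100.35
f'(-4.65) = -1675.16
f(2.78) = 0.03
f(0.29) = -19.88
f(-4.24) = 324.63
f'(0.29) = 55.81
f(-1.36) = 115.68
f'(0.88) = 11.77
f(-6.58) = -35.16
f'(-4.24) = -364.60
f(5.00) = 1.66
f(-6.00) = -120.39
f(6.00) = 5.19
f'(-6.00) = -220.94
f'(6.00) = 4.51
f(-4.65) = 643.66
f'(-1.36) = 33.59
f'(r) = (-2*r - 11/2)*(r - 4)*(r - 3/2)*(r + 7)*(r - 2*sqrt(2))/(r^2 + 11*r/2 + 5/2)^2 + (r - 4)*(r - 3/2)*(r + 7)/(r^2 + 11*r/2 + 5/2) + (r - 4)*(r - 3/2)*(r - 2*sqrt(2))/(r^2 + 11*r/2 + 5/2) + (r - 4)*(r + 7)*(r - 2*sqrt(2))/(r^2 + 11*r/2 + 5/2) + (r - 3/2)*(r + 7)*(r - 2*sqrt(2))/(r^2 + 11*r/2 + 5/2) = 2*(4*r^5 - 4*sqrt(2)*r^4 + 36*r^4 - 44*sqrt(2)*r^3 + 53*r^3 - 419*r^2 - 193*sqrt(2)*r^2 - 325*r + 306*sqrt(2)*r + 210 + 1249*sqrt(2))/(4*r^4 + 44*r^3 + 141*r^2 + 110*r + 25)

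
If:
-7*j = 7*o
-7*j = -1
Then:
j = 1/7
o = -1/7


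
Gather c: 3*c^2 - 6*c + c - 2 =3*c^2 - 5*c - 2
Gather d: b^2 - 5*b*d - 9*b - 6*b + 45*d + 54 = b^2 - 15*b + d*(45 - 5*b) + 54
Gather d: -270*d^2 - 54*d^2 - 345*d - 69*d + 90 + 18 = -324*d^2 - 414*d + 108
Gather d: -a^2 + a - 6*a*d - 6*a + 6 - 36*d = -a^2 - 5*a + d*(-6*a - 36) + 6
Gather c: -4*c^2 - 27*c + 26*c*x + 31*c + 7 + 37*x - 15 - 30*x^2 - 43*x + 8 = -4*c^2 + c*(26*x + 4) - 30*x^2 - 6*x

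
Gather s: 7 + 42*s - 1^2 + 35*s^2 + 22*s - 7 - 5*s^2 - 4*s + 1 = 30*s^2 + 60*s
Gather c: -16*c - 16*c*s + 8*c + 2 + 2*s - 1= c*(-16*s - 8) + 2*s + 1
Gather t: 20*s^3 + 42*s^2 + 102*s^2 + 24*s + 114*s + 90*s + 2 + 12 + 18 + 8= 20*s^3 + 144*s^2 + 228*s + 40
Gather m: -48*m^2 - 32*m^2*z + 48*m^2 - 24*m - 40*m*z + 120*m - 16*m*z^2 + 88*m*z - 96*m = -32*m^2*z + m*(-16*z^2 + 48*z)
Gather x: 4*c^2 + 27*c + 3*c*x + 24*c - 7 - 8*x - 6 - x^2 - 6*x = 4*c^2 + 51*c - x^2 + x*(3*c - 14) - 13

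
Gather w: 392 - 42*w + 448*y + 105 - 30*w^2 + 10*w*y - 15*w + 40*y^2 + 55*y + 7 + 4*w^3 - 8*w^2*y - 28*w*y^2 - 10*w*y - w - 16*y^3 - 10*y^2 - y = 4*w^3 + w^2*(-8*y - 30) + w*(-28*y^2 - 58) - 16*y^3 + 30*y^2 + 502*y + 504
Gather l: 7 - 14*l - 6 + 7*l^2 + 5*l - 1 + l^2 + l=8*l^2 - 8*l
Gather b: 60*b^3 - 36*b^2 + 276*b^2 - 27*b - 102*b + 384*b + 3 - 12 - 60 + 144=60*b^3 + 240*b^2 + 255*b + 75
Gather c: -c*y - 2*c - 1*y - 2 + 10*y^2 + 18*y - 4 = c*(-y - 2) + 10*y^2 + 17*y - 6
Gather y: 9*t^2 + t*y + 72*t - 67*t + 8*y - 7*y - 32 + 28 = 9*t^2 + 5*t + y*(t + 1) - 4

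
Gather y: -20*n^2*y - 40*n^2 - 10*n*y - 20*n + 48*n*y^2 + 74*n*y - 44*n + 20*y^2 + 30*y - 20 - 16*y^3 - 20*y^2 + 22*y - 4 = -40*n^2 + 48*n*y^2 - 64*n - 16*y^3 + y*(-20*n^2 + 64*n + 52) - 24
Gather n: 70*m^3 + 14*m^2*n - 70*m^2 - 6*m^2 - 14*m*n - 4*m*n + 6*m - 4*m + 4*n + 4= 70*m^3 - 76*m^2 + 2*m + n*(14*m^2 - 18*m + 4) + 4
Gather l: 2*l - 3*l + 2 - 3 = -l - 1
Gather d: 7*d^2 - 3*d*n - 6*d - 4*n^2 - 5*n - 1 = 7*d^2 + d*(-3*n - 6) - 4*n^2 - 5*n - 1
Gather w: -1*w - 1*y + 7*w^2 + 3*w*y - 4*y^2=7*w^2 + w*(3*y - 1) - 4*y^2 - y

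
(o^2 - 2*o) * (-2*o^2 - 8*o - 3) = -2*o^4 - 4*o^3 + 13*o^2 + 6*o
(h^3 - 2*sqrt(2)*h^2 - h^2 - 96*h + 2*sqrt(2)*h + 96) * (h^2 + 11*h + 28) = h^5 - 2*sqrt(2)*h^4 + 10*h^4 - 79*h^3 - 20*sqrt(2)*h^3 - 988*h^2 - 34*sqrt(2)*h^2 - 1632*h + 56*sqrt(2)*h + 2688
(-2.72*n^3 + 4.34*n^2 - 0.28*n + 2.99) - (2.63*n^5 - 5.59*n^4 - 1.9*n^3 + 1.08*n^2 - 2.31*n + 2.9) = -2.63*n^5 + 5.59*n^4 - 0.82*n^3 + 3.26*n^2 + 2.03*n + 0.0900000000000003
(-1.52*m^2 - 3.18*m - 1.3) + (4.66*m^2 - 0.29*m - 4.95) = 3.14*m^2 - 3.47*m - 6.25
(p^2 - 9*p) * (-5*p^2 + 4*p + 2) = -5*p^4 + 49*p^3 - 34*p^2 - 18*p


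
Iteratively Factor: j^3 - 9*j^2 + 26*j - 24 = (j - 3)*(j^2 - 6*j + 8) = (j - 4)*(j - 3)*(j - 2)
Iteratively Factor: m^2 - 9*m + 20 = (m - 5)*(m - 4)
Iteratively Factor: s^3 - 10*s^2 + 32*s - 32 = (s - 4)*(s^2 - 6*s + 8) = (s - 4)*(s - 2)*(s - 4)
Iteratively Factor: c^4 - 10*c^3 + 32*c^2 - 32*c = (c)*(c^3 - 10*c^2 + 32*c - 32) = c*(c - 4)*(c^2 - 6*c + 8) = c*(c - 4)^2*(c - 2)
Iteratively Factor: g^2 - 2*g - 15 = (g - 5)*(g + 3)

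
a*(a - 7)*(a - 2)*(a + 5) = a^4 - 4*a^3 - 31*a^2 + 70*a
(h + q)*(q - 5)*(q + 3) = h*q^2 - 2*h*q - 15*h + q^3 - 2*q^2 - 15*q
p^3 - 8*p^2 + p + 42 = (p - 7)*(p - 3)*(p + 2)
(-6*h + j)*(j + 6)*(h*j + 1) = -6*h^2*j^2 - 36*h^2*j + h*j^3 + 6*h*j^2 - 6*h*j - 36*h + j^2 + 6*j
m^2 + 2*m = m*(m + 2)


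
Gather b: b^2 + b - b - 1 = b^2 - 1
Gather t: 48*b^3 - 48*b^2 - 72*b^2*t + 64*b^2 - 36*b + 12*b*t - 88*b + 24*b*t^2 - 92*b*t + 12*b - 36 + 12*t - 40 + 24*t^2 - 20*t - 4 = 48*b^3 + 16*b^2 - 112*b + t^2*(24*b + 24) + t*(-72*b^2 - 80*b - 8) - 80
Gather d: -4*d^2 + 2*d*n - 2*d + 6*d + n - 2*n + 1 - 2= -4*d^2 + d*(2*n + 4) - n - 1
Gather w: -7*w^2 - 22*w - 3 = -7*w^2 - 22*w - 3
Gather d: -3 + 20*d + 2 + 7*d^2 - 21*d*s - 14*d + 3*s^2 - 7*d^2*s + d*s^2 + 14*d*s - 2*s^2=d^2*(7 - 7*s) + d*(s^2 - 7*s + 6) + s^2 - 1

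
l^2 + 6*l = l*(l + 6)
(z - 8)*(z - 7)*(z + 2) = z^3 - 13*z^2 + 26*z + 112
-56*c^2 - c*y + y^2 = (-8*c + y)*(7*c + y)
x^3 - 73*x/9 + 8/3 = (x - 8/3)*(x - 1/3)*(x + 3)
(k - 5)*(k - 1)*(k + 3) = k^3 - 3*k^2 - 13*k + 15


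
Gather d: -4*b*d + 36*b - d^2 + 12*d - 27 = 36*b - d^2 + d*(12 - 4*b) - 27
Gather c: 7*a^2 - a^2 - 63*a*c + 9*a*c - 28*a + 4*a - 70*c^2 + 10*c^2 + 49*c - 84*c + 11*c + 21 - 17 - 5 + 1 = 6*a^2 - 24*a - 60*c^2 + c*(-54*a - 24)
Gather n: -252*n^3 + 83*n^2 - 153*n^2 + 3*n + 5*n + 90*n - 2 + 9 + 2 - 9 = -252*n^3 - 70*n^2 + 98*n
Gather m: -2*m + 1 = 1 - 2*m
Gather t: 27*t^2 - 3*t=27*t^2 - 3*t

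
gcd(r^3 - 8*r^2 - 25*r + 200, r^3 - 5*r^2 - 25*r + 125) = r^2 - 25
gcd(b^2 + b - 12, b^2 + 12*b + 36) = 1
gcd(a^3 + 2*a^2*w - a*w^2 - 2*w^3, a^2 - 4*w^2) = a + 2*w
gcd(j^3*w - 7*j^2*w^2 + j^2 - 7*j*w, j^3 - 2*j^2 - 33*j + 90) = 1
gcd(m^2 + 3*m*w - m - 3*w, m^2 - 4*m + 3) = m - 1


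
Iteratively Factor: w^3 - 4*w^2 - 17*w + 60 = (w + 4)*(w^2 - 8*w + 15) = (w - 3)*(w + 4)*(w - 5)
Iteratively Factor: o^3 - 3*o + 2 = (o - 1)*(o^2 + o - 2) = (o - 1)*(o + 2)*(o - 1)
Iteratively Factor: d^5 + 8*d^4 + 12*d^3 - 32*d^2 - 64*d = (d - 2)*(d^4 + 10*d^3 + 32*d^2 + 32*d) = d*(d - 2)*(d^3 + 10*d^2 + 32*d + 32) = d*(d - 2)*(d + 4)*(d^2 + 6*d + 8) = d*(d - 2)*(d + 2)*(d + 4)*(d + 4)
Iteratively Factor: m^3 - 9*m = (m + 3)*(m^2 - 3*m) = m*(m + 3)*(m - 3)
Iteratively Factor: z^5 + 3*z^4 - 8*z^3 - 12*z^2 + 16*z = (z)*(z^4 + 3*z^3 - 8*z^2 - 12*z + 16) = z*(z + 2)*(z^3 + z^2 - 10*z + 8) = z*(z - 2)*(z + 2)*(z^2 + 3*z - 4) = z*(z - 2)*(z + 2)*(z + 4)*(z - 1)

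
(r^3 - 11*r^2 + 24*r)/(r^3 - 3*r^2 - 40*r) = (r - 3)/(r + 5)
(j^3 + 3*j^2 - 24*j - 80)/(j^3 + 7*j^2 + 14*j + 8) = (j^2 - j - 20)/(j^2 + 3*j + 2)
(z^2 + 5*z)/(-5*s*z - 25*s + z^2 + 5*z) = z/(-5*s + z)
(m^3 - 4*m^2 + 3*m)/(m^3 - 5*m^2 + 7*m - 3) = m/(m - 1)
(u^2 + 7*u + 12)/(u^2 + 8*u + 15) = (u + 4)/(u + 5)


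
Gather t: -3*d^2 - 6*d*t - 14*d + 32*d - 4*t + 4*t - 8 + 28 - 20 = -3*d^2 - 6*d*t + 18*d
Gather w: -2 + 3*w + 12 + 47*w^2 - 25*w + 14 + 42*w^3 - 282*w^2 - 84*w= 42*w^3 - 235*w^2 - 106*w + 24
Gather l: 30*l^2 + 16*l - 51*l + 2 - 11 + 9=30*l^2 - 35*l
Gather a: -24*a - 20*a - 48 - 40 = -44*a - 88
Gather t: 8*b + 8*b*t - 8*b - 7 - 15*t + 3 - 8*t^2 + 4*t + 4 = -8*t^2 + t*(8*b - 11)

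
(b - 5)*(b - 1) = b^2 - 6*b + 5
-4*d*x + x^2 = x*(-4*d + x)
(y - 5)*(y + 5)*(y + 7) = y^3 + 7*y^2 - 25*y - 175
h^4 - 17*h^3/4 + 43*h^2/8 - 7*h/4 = h*(h - 2)*(h - 7/4)*(h - 1/2)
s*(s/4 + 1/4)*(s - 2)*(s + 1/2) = s^4/4 - s^3/8 - 5*s^2/8 - s/4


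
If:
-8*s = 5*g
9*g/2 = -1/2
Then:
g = -1/9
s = 5/72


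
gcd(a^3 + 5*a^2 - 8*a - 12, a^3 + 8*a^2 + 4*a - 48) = a^2 + 4*a - 12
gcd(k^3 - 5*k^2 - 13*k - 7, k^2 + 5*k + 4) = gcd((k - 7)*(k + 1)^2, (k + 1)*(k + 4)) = k + 1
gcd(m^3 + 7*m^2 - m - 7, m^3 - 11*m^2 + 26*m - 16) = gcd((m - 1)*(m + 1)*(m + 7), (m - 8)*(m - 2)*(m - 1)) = m - 1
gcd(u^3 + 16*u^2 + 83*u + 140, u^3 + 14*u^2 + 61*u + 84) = u^2 + 11*u + 28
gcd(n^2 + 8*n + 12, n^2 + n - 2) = n + 2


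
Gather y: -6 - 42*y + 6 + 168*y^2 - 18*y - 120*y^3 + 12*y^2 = -120*y^3 + 180*y^2 - 60*y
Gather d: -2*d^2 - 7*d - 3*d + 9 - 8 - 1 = -2*d^2 - 10*d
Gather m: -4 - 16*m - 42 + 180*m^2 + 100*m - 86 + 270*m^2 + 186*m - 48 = 450*m^2 + 270*m - 180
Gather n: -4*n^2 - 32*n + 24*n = -4*n^2 - 8*n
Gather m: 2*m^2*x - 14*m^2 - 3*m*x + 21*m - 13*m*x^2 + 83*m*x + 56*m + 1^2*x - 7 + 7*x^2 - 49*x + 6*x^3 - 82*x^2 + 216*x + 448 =m^2*(2*x - 14) + m*(-13*x^2 + 80*x + 77) + 6*x^3 - 75*x^2 + 168*x + 441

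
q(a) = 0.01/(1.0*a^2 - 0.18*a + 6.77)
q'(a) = 0.01*(0.18 - 2.0*a)/(1.0*a^2 - 0.18*a + 6.77)^2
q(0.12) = 0.00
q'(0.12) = -0.00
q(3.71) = 0.00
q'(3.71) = -0.00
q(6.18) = 0.00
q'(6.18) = -0.00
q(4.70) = 0.00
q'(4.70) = -0.00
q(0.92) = 0.00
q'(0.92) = -0.00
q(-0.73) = 0.00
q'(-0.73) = 0.00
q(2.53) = 0.00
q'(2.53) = -0.00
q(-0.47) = 0.00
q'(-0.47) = 0.00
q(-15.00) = 0.00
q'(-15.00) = 0.00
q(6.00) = 0.00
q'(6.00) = -0.00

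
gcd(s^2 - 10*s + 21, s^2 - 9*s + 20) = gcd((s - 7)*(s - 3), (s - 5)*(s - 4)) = 1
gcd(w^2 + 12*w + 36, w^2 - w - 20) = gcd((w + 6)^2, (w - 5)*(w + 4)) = 1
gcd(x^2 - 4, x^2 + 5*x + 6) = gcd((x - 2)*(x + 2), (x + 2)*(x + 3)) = x + 2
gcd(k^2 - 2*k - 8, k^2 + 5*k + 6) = k + 2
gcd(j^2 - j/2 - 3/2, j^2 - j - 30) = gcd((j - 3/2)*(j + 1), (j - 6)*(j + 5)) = 1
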